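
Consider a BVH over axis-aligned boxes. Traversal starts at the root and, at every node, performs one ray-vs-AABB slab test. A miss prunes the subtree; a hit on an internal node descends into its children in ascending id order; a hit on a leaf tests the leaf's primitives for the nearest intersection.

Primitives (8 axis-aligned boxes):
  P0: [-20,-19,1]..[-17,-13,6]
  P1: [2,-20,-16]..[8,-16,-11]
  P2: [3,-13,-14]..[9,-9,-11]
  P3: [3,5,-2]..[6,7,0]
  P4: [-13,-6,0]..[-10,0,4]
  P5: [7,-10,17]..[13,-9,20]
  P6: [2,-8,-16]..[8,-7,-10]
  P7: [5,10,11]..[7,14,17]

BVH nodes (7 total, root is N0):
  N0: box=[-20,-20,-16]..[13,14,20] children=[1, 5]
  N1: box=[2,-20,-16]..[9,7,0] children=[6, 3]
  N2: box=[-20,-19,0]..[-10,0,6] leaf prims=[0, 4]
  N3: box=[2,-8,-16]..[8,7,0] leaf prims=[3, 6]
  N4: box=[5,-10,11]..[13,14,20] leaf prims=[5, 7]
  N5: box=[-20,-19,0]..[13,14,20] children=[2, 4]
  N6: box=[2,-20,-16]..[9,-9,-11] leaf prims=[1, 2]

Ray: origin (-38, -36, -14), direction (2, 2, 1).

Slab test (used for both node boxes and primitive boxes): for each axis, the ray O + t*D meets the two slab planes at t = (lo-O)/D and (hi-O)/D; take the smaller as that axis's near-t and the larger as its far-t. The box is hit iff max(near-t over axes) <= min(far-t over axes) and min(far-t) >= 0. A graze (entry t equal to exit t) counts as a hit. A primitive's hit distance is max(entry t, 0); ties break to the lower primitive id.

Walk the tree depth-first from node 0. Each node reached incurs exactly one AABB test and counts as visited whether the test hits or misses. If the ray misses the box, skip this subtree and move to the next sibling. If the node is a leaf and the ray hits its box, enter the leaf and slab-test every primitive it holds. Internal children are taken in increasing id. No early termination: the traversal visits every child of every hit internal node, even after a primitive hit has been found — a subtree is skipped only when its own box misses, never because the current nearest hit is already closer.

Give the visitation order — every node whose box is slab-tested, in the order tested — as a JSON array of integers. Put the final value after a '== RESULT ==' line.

Trace the traversal:
N0 x:[9,51/2] y:[8,25] z:[-2,34] -> hit [9,25], descend [1, 5]
  N1 x:[20,47/2] y:[8,43/2] z:[-2,14] -> miss, prune
  N5 x:[9,51/2] y:[17/2,25] z:[14,34] -> hit [14,25], descend [2, 4]
    N2 x:[9,14] y:[17/2,18] z:[14,20] -> hit [14,14] leaf, test {P0(miss), P4(miss)}
    N4 x:[43/2,51/2] y:[13,25] z:[25,34] -> hit [25,25] leaf, test {P5(miss), P7(miss)}

order=[0, 1, 5, 2, 4]  |boxes|=5  |leaves|=2  hit=miss

== RESULT ==
[0, 1, 5, 2, 4]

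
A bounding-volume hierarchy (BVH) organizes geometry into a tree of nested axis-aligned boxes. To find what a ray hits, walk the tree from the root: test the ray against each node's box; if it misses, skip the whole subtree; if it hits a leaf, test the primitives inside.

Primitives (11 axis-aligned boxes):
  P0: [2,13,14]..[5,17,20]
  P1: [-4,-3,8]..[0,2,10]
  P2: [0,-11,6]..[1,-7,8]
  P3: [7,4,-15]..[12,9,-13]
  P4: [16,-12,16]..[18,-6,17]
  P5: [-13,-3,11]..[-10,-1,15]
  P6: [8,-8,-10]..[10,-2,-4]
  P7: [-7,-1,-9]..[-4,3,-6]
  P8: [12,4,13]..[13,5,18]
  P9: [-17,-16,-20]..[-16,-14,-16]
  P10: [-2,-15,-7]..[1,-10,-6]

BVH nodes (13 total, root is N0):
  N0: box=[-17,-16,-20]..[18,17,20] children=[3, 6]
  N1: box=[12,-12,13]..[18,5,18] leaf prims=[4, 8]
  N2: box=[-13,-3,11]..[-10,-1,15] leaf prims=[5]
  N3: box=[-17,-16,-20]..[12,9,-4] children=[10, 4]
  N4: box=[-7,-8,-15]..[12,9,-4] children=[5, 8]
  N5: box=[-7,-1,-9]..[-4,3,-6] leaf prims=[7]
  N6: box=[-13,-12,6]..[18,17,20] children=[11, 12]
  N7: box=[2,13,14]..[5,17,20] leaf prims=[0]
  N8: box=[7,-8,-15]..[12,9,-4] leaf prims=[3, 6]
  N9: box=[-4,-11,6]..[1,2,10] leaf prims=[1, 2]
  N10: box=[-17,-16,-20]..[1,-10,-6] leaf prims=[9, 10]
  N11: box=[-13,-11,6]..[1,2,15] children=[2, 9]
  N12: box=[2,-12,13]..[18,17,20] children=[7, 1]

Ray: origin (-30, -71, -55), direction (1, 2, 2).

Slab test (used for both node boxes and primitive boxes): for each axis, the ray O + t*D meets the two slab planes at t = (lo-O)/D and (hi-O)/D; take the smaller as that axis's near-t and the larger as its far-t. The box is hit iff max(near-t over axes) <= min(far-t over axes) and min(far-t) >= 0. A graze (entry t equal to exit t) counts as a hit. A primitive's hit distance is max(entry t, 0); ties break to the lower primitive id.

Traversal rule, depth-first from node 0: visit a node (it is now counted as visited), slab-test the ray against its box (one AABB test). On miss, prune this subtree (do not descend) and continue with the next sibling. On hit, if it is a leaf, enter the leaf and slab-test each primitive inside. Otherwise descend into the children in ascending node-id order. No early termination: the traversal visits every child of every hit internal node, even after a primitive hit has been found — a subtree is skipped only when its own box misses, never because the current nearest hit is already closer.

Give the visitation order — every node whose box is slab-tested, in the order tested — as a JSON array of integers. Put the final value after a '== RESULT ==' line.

Walk:
N0 x:[13,48] y:[55/2,44] z:[35/2,75/2] -> hit [55/2,75/2], descend [3, 6]
  N3 x:[13,42] y:[55/2,40] z:[35/2,51/2] -> miss, prune
  N6 x:[17,48] y:[59/2,44] z:[61/2,75/2] -> hit [61/2,75/2], descend [11, 12]
    N11 x:[17,31] y:[30,73/2] z:[61/2,35] -> hit [61/2,31], descend [2, 9]
      N2 x:[17,20] y:[34,35] z:[33,35] -> miss, prune
      N9 x:[26,31] y:[30,73/2] z:[61/2,65/2] -> hit [61/2,31] leaf, test {P1(miss), P2@t=61/2}
    N12 x:[32,48] y:[59/2,44] z:[34,75/2] -> hit [34,75/2], descend [1, 7]
      N1 x:[42,48] y:[59/2,38] z:[34,73/2] -> miss, prune
      N7 x:[32,35] y:[42,44] z:[69/2,75/2] -> miss, prune

order=[0, 3, 6, 11, 2, 9, 12, 1, 7]  |boxes|=9  |leaves|=1  hit=P2

== RESULT ==
[0, 3, 6, 11, 2, 9, 12, 1, 7]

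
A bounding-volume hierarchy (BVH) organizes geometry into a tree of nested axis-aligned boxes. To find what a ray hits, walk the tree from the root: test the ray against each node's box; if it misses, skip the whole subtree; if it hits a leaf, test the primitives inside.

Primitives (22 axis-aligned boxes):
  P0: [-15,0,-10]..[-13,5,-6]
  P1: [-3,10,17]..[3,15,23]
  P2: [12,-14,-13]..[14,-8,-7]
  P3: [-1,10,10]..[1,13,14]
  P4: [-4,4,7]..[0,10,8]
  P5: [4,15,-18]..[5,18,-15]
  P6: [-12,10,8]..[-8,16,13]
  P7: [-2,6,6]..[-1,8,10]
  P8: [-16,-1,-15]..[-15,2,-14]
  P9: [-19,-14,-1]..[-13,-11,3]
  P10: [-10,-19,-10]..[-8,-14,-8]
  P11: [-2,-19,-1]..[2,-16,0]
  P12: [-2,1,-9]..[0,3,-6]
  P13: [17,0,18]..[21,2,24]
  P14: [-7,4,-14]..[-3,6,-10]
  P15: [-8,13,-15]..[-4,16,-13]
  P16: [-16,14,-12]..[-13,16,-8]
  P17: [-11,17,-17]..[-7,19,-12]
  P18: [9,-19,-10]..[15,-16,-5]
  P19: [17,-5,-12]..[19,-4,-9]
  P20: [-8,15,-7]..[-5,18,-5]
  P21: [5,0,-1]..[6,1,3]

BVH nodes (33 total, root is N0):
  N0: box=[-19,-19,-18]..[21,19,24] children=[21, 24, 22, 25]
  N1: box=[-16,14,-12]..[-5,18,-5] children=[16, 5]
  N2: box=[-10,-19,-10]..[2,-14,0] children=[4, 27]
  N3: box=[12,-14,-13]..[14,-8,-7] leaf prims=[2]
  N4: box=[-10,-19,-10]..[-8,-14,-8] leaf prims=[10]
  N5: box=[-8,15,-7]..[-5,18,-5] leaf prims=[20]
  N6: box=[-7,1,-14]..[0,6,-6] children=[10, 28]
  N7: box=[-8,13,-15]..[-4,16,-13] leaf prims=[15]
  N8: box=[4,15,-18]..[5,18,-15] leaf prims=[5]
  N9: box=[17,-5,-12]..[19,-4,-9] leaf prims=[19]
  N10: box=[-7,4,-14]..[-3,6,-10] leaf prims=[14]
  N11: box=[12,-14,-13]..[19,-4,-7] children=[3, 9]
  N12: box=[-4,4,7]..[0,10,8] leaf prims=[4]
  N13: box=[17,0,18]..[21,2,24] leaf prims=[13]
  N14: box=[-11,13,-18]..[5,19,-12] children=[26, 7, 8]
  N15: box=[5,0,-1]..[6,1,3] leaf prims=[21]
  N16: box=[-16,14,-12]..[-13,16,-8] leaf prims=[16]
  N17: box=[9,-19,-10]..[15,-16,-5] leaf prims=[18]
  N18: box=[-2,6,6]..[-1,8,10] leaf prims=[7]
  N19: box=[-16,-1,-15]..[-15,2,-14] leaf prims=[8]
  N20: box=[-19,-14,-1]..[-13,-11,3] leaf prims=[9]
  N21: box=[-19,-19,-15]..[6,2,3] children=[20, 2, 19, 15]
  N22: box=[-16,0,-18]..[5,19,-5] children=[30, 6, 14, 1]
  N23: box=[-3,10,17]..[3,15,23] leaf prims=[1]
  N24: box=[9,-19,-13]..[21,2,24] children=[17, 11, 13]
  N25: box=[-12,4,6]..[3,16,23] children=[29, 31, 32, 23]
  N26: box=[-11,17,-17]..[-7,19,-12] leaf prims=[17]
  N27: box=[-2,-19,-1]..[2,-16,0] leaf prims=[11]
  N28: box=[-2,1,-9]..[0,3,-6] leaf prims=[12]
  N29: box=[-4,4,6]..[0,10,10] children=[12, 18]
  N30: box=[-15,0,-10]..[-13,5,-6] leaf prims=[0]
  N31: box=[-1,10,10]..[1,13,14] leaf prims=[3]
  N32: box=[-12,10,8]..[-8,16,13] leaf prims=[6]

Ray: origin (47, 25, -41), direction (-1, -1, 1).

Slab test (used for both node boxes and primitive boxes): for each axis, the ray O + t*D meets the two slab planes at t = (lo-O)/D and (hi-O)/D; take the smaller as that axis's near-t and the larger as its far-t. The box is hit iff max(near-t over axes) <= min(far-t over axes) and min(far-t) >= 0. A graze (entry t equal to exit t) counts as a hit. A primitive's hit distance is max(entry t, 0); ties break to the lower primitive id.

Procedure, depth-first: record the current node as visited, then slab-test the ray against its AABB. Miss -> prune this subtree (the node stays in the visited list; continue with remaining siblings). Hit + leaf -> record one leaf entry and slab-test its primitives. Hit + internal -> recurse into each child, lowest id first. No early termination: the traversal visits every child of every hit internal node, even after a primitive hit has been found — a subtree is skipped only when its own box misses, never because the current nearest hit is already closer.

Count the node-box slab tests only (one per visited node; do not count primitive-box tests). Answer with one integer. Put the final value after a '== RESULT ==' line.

Walk:
N0 x:[26,66] y:[6,44] z:[23,65] -> hit [26,44], descend [21, 22, 24, 25]
  N21 x:[41,66] y:[23,44] z:[26,44] -> hit [41,44], descend [2, 15, 19, 20]
    N2 x:[45,57] y:[39,44] z:[31,41] -> miss, prune
    N15 x:[41,42] y:[24,25] z:[40,44] -> miss, prune
    N19 x:[62,63] y:[23,26] z:[26,27] -> miss, prune
    N20 x:[60,66] y:[36,39] z:[40,44] -> miss, prune
  N22 x:[42,63] y:[6,25] z:[23,36] -> miss, prune
  N24 x:[26,38] y:[23,44] z:[28,65] -> hit [28,38], descend [11, 13, 17]
    N11 x:[28,35] y:[29,39] z:[28,34] -> hit [29,34], descend [3, 9]
      N3 x:[33,35] y:[33,39] z:[28,34] -> hit [33,34] leaf, test {P2@t=33}
      N9 x:[28,30] y:[29,30] z:[29,32] -> hit [29,30] leaf, test {P19@t=29}
    N13 x:[26,30] y:[23,25] z:[59,65] -> miss, prune
    N17 x:[32,38] y:[41,44] z:[31,36] -> miss, prune
  N25 x:[44,59] y:[9,21] z:[47,64] -> miss, prune

Summary -> nodes [0, 21, 2, 15, 19, 20, 22, 24, 11, 3, 9, 13, 17, 25]; box-tests=14; leaf-entries=2; first=P19

== RESULT ==
14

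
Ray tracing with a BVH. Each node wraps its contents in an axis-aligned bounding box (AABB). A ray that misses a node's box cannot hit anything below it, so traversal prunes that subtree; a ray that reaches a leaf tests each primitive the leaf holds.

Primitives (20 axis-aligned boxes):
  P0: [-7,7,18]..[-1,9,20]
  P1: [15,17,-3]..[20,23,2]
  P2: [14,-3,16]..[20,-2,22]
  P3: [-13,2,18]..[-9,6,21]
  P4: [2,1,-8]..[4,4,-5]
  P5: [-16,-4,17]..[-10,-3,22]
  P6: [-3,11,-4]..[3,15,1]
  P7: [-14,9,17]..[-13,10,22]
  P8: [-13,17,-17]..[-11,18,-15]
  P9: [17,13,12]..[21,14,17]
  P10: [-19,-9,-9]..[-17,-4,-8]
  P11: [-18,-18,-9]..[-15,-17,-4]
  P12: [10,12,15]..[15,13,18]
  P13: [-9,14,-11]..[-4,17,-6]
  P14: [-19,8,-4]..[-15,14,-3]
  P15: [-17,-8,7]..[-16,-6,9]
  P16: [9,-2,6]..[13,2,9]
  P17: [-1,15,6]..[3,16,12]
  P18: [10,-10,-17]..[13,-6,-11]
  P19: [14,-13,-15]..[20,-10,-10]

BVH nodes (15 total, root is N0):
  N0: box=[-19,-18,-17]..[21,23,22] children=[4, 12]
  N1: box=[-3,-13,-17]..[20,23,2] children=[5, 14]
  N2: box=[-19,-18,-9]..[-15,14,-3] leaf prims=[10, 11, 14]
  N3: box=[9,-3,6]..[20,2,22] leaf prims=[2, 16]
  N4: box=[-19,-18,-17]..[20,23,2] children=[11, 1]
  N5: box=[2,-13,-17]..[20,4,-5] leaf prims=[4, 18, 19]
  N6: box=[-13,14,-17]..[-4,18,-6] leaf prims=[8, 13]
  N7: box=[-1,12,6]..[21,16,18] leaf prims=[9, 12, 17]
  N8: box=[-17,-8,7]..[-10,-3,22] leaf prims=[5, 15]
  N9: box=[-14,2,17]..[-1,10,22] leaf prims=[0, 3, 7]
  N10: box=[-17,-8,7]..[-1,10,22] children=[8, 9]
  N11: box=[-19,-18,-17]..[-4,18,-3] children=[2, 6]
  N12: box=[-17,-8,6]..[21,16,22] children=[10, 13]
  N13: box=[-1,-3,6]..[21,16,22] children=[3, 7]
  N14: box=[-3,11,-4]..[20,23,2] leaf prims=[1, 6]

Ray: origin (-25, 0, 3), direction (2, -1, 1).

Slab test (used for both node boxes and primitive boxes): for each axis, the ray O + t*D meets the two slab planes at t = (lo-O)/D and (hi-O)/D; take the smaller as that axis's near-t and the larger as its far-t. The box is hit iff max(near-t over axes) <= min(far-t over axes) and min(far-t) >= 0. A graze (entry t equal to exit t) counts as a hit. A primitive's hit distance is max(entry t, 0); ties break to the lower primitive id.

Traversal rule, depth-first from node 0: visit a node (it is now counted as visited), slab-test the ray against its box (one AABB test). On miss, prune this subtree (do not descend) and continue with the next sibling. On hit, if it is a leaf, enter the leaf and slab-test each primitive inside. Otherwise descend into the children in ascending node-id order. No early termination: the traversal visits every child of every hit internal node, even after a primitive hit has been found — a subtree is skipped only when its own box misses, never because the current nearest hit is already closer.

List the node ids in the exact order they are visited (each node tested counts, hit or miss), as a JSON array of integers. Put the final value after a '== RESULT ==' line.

Traverse from the root:
N0 x:[3,23] y:[-23,18] z:[-20,19] -> hit [3,18], descend [4, 12]
  N4 x:[3,45/2] y:[-23,18] z:[-20,-1] -> miss, prune
  N12 x:[4,23] y:[-16,8] z:[3,19] -> hit [4,8], descend [10, 13]
    N10 x:[4,12] y:[-10,8] z:[4,19] -> hit [4,8], descend [8, 9]
      N8 x:[4,15/2] y:[3,8] z:[4,19] -> hit [4,15/2] leaf, test {P5(miss), P15(miss)}
      N9 x:[11/2,12] y:[-10,-2] z:[14,19] -> miss, prune
    N13 x:[12,23] y:[-16,3] z:[3,19] -> miss, prune

7 AABB tests over nodes [0, 4, 12, 10, 8, 9, 13]; 1 leaf entered; closest miss.

== RESULT ==
[0, 4, 12, 10, 8, 9, 13]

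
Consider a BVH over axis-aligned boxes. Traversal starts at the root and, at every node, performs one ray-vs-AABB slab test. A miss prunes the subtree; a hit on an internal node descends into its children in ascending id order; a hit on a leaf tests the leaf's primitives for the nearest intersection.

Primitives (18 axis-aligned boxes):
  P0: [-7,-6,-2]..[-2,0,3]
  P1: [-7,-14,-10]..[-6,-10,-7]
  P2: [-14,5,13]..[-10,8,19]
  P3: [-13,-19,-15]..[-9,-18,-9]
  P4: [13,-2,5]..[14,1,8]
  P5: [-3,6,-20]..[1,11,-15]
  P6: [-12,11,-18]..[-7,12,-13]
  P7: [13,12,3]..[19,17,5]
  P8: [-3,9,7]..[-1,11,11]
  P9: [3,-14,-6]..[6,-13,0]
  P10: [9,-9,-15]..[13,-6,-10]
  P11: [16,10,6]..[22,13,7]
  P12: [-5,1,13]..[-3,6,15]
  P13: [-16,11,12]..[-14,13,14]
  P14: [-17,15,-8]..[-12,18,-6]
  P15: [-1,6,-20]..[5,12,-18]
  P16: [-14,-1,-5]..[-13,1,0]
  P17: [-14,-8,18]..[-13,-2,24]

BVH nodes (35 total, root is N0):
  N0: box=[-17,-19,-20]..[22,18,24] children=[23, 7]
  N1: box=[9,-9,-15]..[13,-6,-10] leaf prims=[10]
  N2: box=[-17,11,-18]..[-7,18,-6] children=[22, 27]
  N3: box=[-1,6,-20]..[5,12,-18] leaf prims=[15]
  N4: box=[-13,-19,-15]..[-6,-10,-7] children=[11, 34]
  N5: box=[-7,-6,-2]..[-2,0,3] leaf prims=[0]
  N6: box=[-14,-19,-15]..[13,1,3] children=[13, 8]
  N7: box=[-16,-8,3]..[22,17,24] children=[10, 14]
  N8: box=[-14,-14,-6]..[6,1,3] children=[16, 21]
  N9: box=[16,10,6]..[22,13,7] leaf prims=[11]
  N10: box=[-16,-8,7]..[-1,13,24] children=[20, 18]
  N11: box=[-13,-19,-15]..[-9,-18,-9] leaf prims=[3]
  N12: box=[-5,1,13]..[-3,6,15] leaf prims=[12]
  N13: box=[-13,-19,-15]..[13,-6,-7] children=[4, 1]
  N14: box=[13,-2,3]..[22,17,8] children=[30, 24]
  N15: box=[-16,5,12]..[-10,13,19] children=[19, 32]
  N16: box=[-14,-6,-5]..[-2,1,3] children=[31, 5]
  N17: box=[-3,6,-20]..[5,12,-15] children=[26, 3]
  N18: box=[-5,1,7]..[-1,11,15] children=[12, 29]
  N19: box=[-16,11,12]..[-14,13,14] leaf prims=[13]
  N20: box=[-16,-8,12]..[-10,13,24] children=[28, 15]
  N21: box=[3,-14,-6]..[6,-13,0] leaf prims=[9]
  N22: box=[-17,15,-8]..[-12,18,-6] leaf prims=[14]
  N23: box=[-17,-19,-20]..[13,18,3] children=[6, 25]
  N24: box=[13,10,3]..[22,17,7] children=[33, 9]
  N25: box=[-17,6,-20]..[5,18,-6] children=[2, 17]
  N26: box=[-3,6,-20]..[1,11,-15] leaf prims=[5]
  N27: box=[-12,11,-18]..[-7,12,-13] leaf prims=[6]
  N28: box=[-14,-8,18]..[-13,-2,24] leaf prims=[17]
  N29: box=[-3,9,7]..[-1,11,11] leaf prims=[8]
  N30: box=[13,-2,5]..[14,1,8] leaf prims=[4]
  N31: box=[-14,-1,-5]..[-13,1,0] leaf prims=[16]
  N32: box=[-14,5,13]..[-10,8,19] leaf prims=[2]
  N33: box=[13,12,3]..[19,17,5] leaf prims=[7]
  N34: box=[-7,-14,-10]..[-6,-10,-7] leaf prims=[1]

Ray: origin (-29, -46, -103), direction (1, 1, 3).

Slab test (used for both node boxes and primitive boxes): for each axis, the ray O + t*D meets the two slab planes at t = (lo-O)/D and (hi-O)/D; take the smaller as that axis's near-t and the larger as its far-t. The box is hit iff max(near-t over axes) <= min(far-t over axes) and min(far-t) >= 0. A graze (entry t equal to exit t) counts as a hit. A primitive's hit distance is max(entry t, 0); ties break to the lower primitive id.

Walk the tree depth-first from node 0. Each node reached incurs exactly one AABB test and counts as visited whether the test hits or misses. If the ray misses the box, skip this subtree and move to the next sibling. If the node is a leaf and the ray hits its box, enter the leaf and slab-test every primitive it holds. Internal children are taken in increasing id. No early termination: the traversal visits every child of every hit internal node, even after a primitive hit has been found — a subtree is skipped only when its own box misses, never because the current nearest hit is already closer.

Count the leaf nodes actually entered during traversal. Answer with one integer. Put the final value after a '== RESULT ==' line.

Walk:
N0 x:[12,51] y:[27,64] z:[83/3,127/3] -> hit [83/3,127/3], descend [7, 23]
  N7 x:[13,51] y:[38,63] z:[106/3,127/3] -> hit [38,127/3], descend [10, 14]
    N10 x:[13,28] y:[38,59] z:[110/3,127/3] -> miss, prune
    N14 x:[42,51] y:[44,63] z:[106/3,37] -> miss, prune
  N23 x:[12,42] y:[27,64] z:[83/3,106/3] -> hit [83/3,106/3], descend [6, 25]
    N6 x:[15,42] y:[27,47] z:[88/3,106/3] -> hit [88/3,106/3], descend [8, 13]
      N8 x:[15,35] y:[32,47] z:[97/3,106/3] -> hit [97/3,35], descend [16, 21]
        N16 x:[15,27] y:[40,47] z:[98/3,106/3] -> miss, prune
        N21 x:[32,35] y:[32,33] z:[97/3,103/3] -> hit [97/3,33] leaf, test {P9@t=97/3}
      N13 x:[16,42] y:[27,40] z:[88/3,32] -> hit [88/3,32], descend [1, 4]
        N1 x:[38,42] y:[37,40] z:[88/3,31] -> miss, prune
        N4 x:[16,23] y:[27,36] z:[88/3,32] -> miss, prune
    N25 x:[12,34] y:[52,64] z:[83/3,97/3] -> miss, prune

Visited [0, 7, 10, 14, 23, 6, 8, 16, 21, 13, 1, 4, 25]. Tests: 13 box, 1 leaf. Nearest: P9.

== RESULT ==
1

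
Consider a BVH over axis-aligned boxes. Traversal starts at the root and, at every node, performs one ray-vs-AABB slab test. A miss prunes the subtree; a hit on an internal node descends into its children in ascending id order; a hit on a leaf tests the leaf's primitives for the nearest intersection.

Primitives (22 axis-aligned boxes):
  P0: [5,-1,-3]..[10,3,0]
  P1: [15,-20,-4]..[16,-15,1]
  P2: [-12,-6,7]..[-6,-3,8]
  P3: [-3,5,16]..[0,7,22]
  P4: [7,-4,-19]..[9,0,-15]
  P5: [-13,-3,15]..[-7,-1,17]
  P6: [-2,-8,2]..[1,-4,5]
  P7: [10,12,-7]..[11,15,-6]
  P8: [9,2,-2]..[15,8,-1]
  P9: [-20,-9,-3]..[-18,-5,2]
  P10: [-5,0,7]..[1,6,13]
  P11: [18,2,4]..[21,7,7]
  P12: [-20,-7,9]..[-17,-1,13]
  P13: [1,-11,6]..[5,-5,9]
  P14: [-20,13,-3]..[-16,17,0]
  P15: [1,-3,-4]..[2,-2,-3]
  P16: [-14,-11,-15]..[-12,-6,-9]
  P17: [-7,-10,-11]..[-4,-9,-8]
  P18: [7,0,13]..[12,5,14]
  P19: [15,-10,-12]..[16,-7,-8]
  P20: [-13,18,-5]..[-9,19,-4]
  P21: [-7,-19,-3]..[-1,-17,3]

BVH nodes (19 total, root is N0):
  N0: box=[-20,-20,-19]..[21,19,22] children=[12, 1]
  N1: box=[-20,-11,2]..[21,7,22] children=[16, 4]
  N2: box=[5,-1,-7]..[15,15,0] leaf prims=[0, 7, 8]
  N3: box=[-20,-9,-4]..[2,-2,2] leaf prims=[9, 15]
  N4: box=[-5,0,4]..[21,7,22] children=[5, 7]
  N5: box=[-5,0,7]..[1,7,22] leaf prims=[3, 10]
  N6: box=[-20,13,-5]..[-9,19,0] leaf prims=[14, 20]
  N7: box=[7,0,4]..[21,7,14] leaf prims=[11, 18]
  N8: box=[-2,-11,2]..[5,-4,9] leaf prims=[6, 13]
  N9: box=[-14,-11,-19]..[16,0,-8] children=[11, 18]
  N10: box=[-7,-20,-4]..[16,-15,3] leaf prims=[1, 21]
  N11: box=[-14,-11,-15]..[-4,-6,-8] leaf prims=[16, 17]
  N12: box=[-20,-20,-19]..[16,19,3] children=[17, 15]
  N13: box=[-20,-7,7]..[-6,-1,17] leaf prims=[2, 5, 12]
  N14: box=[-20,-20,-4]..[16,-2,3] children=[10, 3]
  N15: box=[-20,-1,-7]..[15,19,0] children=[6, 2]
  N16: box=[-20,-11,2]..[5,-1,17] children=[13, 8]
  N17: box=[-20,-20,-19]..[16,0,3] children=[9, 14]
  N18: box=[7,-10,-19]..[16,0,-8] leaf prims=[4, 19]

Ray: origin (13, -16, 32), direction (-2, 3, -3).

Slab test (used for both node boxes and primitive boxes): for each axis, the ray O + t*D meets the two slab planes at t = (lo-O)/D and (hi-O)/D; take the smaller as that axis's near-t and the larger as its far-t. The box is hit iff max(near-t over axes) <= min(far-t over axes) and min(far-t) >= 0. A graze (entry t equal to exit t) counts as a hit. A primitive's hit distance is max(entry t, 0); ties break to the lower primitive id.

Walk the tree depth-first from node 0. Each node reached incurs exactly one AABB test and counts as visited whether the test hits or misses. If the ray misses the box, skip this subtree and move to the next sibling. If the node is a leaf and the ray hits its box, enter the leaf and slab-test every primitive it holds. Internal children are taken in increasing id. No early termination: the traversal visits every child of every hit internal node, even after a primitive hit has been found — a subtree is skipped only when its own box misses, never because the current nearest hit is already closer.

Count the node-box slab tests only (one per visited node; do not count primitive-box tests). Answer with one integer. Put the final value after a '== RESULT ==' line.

Trace the traversal:
N0 x:[-4,33/2] y:[-4/3,35/3] z:[10/3,17] -> hit [10/3,35/3], descend [1, 12]
  N1 x:[-4,33/2] y:[5/3,23/3] z:[10/3,10] -> hit [10/3,23/3], descend [4, 16]
    N4 x:[-4,9] y:[16/3,23/3] z:[10/3,28/3] -> hit [16/3,23/3], descend [5, 7]
      N5 x:[6,9] y:[16/3,23/3] z:[10/3,25/3] -> hit [6,23/3] leaf, test {P3(miss), P10@t=19/3}
      N7 x:[-4,3] y:[16/3,23/3] z:[6,28/3] -> miss, prune
    N16 x:[4,33/2] y:[5/3,5] z:[5,10] -> hit [5,5], descend [8, 13]
      N8 x:[4,15/2] y:[5/3,4] z:[23/3,10] -> miss, prune
      N13 x:[19/2,33/2] y:[3,5] z:[5,25/3] -> miss, prune
  N12 x:[-3/2,33/2] y:[-4/3,35/3] z:[29/3,17] -> hit [29/3,35/3], descend [15, 17]
    N15 x:[-1,33/2] y:[5,35/3] z:[32/3,13] -> hit [32/3,35/3], descend [2, 6]
      N2 x:[-1,4] y:[5,31/3] z:[32/3,13] -> miss, prune
      N6 x:[11,33/2] y:[29/3,35/3] z:[32/3,37/3] -> hit [11,35/3] leaf, test {P14(miss), P20(miss)}
    N17 x:[-3/2,33/2] y:[-4/3,16/3] z:[29/3,17] -> miss, prune

Summary -> nodes [0, 1, 4, 5, 7, 16, 8, 13, 12, 15, 2, 6, 17]; box-tests=13; leaf-entries=2; first=P10

== RESULT ==
13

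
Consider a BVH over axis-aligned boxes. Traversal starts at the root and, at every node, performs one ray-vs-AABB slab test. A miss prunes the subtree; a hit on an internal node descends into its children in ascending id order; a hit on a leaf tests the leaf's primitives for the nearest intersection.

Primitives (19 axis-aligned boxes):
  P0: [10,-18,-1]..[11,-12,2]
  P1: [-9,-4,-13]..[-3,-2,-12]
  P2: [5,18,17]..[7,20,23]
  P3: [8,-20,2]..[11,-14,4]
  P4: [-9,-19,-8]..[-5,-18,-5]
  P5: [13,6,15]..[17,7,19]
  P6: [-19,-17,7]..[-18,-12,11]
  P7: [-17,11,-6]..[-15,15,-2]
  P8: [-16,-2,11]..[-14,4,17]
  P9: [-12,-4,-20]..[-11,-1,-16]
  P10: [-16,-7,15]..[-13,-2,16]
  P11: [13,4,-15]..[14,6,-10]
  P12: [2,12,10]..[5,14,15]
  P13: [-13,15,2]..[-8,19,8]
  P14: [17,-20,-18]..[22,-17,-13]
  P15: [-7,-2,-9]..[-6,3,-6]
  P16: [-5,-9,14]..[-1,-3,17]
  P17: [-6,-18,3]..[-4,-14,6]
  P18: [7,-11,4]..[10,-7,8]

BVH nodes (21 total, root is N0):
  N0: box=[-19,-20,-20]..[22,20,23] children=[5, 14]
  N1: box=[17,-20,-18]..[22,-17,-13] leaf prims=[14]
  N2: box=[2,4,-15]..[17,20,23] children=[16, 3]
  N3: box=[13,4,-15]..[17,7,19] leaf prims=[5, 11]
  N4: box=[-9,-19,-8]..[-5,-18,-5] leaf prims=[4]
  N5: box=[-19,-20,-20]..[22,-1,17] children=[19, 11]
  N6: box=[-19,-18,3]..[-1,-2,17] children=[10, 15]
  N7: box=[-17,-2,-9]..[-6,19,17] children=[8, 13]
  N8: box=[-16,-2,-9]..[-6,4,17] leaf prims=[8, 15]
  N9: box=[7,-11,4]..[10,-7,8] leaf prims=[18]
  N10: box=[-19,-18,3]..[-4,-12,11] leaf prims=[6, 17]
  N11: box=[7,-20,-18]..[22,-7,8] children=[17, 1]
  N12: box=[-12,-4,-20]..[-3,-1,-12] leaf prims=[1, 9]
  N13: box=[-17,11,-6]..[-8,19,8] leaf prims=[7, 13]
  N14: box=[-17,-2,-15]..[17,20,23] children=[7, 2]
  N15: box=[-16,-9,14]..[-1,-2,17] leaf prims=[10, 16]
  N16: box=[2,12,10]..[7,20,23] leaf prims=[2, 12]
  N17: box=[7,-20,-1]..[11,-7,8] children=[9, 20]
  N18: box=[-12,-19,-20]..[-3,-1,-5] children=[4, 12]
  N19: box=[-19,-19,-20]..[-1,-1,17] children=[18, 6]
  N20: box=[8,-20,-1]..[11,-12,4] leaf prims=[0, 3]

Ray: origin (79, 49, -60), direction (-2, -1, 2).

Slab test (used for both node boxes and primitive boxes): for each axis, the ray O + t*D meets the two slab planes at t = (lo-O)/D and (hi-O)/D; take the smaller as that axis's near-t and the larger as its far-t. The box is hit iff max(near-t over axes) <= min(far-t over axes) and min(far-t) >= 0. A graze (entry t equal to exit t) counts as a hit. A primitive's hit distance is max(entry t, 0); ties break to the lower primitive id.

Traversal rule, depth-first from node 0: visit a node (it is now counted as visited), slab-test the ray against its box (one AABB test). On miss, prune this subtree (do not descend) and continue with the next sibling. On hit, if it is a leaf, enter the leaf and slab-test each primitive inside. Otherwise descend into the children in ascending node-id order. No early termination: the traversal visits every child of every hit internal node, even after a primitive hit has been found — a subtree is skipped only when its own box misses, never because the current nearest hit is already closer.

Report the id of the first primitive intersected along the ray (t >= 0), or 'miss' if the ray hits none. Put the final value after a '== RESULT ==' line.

Walk:
N0 x:[57/2,49] y:[29,69] z:[20,83/2] -> hit [29,83/2], descend [5, 14]
  N5 x:[57/2,49] y:[50,69] z:[20,77/2] -> miss, prune
  N14 x:[31,48] y:[29,51] z:[45/2,83/2] -> hit [31,83/2], descend [2, 7]
    N2 x:[31,77/2] y:[29,45] z:[45/2,83/2] -> hit [31,77/2], descend [3, 16]
      N3 x:[31,33] y:[42,45] z:[45/2,79/2] -> miss, prune
      N16 x:[36,77/2] y:[29,37] z:[35,83/2] -> hit [36,37] leaf, test {P2(miss), P12@t=37}
    N7 x:[85/2,48] y:[30,51] z:[51/2,77/2] -> miss, prune

Visited [0, 5, 14, 2, 3, 16, 7]. Tests: 7 box, 1 leaf. Nearest: P12.

== RESULT ==
12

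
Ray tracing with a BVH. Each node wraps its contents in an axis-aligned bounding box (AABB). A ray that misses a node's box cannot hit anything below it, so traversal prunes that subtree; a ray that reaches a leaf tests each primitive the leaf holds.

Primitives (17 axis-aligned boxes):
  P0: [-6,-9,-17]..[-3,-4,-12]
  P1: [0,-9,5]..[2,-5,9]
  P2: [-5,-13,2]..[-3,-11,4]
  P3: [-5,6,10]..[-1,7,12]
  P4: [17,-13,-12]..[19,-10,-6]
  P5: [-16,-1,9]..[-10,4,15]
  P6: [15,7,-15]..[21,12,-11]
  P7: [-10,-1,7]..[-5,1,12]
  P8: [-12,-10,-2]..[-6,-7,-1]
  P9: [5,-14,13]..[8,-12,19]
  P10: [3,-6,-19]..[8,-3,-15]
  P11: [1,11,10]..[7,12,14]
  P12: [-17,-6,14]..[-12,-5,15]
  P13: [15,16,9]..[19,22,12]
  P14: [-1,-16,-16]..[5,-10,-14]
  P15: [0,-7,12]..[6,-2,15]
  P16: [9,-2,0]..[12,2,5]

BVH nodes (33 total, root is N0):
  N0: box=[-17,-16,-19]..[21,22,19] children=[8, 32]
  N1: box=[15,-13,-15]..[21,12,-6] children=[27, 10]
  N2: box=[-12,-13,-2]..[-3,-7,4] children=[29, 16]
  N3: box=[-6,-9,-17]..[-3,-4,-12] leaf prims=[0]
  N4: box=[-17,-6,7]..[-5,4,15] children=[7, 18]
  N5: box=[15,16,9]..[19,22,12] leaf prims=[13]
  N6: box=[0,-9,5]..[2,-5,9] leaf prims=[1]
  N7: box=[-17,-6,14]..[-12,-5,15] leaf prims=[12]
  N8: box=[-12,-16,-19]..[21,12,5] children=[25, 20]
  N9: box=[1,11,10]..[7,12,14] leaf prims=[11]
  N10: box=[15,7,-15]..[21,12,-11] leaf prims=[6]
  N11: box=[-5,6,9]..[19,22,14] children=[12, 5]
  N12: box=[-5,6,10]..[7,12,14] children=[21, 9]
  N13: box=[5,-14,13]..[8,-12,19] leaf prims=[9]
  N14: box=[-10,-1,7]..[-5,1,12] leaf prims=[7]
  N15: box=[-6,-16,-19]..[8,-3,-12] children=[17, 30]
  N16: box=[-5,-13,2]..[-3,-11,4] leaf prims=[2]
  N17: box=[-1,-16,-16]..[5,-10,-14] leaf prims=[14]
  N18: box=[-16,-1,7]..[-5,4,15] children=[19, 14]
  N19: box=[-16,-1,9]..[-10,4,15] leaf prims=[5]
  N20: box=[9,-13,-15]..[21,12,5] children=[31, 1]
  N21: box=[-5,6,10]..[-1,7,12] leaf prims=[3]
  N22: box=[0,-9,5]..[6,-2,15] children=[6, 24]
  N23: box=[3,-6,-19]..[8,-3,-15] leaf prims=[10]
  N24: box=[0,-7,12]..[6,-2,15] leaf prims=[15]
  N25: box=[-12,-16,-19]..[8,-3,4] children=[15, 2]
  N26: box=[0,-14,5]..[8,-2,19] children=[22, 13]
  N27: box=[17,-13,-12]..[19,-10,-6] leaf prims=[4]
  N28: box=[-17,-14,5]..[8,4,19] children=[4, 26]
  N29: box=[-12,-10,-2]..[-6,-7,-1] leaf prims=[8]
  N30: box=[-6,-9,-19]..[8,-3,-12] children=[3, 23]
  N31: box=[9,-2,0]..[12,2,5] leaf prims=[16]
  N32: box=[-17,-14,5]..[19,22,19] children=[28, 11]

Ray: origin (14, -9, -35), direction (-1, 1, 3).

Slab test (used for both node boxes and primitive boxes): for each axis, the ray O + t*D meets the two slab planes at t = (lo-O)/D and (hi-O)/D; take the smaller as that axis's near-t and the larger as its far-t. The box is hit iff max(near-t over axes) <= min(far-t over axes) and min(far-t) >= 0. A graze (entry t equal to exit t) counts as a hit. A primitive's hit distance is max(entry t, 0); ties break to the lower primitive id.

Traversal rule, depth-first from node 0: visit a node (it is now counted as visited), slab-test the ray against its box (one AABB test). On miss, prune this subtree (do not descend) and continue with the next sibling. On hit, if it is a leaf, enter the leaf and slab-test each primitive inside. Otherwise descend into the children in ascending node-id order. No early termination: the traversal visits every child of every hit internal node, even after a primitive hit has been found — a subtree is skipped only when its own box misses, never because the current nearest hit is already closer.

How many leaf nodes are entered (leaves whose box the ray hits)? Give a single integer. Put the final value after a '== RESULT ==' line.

Trace the traversal:
N0 x:[-7,31] y:[-7,31] z:[16/3,18] -> hit [16/3,18], descend [8, 32]
  N8 x:[-7,26] y:[-7,21] z:[16/3,40/3] -> hit [16/3,40/3], descend [20, 25]
    N20 x:[-7,5] y:[-4,21] z:[20/3,40/3] -> miss, prune
    N25 x:[6,26] y:[-7,6] z:[16/3,13] -> hit [6,6], descend [2, 15]
      N2 x:[17,26] y:[-4,2] z:[11,13] -> miss, prune
      N15 x:[6,20] y:[-7,6] z:[16/3,23/3] -> hit [6,6], descend [17, 30]
        N17 x:[9,15] y:[-7,-1] z:[19/3,7] -> miss, prune
        N30 x:[6,20] y:[0,6] z:[16/3,23/3] -> hit [6,6], descend [3, 23]
          N3 x:[17,20] y:[0,5] z:[6,23/3] -> miss, prune
          N23 x:[6,11] y:[3,6] z:[16/3,20/3] -> hit [6,6] leaf, test {P10@t=6}
  N32 x:[-5,31] y:[-5,31] z:[40/3,18] -> hit [40/3,18], descend [11, 28]
    N11 x:[-5,19] y:[15,31] z:[44/3,49/3] -> hit [15,49/3], descend [5, 12]
      N5 x:[-5,-1] y:[25,31] z:[44/3,47/3] -> miss, prune
      N12 x:[7,19] y:[15,21] z:[15,49/3] -> hit [15,49/3], descend [9, 21]
        N9 x:[7,13] y:[20,21] z:[15,49/3] -> miss, prune
        N21 x:[15,19] y:[15,16] z:[15,47/3] -> hit [15,47/3] leaf, test {P3@t=15}
    N28 x:[6,31] y:[-5,13] z:[40/3,18] -> miss, prune

Summary -> nodes [0, 8, 20, 25, 2, 15, 17, 30, 3, 23, 32, 11, 5, 12, 9, 21, 28]; box-tests=17; leaf-entries=2; first=P10

== RESULT ==
2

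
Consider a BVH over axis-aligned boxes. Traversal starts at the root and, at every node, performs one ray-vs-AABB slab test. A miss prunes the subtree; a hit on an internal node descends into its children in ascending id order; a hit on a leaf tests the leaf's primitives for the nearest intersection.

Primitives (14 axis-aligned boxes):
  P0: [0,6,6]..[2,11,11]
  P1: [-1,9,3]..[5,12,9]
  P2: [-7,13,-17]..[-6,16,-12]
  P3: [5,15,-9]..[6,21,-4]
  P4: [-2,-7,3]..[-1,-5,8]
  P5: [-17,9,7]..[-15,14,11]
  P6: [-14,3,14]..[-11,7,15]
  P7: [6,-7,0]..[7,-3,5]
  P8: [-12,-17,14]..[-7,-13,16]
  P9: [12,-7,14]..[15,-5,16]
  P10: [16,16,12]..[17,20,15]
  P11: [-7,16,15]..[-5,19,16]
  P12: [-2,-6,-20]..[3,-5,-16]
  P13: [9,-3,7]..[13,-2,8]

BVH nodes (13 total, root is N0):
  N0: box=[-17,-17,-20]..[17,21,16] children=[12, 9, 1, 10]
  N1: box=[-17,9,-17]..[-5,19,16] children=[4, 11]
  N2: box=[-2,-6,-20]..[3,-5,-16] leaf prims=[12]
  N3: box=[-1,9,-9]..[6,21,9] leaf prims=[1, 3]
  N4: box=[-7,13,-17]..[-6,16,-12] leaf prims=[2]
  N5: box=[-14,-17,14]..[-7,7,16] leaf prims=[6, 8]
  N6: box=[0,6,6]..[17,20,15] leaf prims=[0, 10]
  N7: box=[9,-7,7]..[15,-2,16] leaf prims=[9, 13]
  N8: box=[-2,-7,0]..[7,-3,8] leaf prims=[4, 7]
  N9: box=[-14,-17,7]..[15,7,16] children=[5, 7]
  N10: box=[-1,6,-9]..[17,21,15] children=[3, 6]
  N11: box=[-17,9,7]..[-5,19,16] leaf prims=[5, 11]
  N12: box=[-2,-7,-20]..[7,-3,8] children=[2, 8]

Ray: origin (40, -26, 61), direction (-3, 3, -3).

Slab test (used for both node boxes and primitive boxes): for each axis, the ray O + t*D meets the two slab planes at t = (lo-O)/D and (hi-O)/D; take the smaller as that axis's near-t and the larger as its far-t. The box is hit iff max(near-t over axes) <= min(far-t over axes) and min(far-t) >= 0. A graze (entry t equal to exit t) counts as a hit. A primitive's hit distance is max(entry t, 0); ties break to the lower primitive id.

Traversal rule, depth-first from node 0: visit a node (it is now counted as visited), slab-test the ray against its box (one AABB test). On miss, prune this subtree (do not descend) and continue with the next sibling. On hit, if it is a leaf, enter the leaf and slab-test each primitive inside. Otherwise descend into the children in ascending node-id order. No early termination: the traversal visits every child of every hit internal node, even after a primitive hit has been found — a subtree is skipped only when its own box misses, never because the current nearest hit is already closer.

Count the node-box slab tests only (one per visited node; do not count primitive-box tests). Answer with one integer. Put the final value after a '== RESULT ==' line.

Traverse from the root:
N0 x:[23/3,19] y:[3,47/3] z:[15,27] -> hit [15,47/3], descend [1, 9, 10, 12]
  N1 x:[15,19] y:[35/3,15] z:[15,26] -> hit [15,15], descend [4, 11]
    N4 x:[46/3,47/3] y:[13,14] z:[73/3,26] -> miss, prune
    N11 x:[15,19] y:[35/3,15] z:[15,18] -> hit [15,15] leaf, test {P5(miss), P11@t=15}
  N9 x:[25/3,18] y:[3,11] z:[15,18] -> miss, prune
  N10 x:[23/3,41/3] y:[32/3,47/3] z:[46/3,70/3] -> miss, prune
  N12 x:[11,14] y:[19/3,23/3] z:[53/3,27] -> miss, prune

order=[0, 1, 4, 11, 9, 10, 12]  |boxes|=7  |leaves|=1  hit=P11

== RESULT ==
7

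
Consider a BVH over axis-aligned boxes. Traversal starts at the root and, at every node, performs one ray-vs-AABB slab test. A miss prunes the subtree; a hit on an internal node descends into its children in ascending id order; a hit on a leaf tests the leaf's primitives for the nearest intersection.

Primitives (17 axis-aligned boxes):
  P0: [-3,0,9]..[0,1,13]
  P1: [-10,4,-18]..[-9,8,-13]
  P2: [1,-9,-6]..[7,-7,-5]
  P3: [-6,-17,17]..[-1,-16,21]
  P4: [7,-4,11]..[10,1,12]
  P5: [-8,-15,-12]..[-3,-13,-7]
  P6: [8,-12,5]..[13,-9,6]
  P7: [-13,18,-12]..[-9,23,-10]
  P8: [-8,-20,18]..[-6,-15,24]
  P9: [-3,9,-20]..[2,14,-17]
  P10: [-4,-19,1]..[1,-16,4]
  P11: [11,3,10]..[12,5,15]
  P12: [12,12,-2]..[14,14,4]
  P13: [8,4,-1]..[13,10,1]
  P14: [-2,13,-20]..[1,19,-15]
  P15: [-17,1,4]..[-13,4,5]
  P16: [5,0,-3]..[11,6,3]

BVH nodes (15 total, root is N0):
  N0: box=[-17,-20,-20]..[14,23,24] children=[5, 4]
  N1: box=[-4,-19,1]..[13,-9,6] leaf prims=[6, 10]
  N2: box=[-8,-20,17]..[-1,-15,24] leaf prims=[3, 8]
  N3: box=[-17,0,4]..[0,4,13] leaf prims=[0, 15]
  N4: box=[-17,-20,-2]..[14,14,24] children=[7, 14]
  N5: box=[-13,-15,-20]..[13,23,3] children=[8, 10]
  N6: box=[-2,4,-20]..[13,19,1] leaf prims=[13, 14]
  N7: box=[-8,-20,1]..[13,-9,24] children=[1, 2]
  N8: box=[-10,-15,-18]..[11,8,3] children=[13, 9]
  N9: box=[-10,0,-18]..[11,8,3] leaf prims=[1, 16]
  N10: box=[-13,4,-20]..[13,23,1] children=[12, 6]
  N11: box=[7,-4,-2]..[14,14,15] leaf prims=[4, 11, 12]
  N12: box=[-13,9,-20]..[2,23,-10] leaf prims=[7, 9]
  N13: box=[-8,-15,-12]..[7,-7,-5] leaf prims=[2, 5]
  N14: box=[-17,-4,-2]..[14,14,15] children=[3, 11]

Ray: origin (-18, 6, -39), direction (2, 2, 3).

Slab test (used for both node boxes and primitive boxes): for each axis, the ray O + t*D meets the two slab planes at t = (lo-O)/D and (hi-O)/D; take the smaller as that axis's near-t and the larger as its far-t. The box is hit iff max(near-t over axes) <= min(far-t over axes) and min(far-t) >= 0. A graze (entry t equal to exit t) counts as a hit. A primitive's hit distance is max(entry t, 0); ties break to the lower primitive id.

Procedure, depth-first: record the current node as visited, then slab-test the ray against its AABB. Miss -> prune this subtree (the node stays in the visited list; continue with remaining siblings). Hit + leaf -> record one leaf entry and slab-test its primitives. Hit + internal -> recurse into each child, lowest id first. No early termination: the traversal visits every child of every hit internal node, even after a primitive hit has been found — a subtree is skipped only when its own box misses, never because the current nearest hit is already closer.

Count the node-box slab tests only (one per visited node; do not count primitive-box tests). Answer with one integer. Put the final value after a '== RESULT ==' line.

Walk:
N0 x:[1/2,16] y:[-13,17/2] z:[19/3,21] -> hit [19/3,17/2], descend [4, 5]
  N4 x:[1/2,16] y:[-13,4] z:[37/3,21] -> miss, prune
  N5 x:[5/2,31/2] y:[-21/2,17/2] z:[19/3,14] -> hit [19/3,17/2], descend [8, 10]
    N8 x:[4,29/2] y:[-21/2,1] z:[7,14] -> miss, prune
    N10 x:[5/2,31/2] y:[-1,17/2] z:[19/3,40/3] -> hit [19/3,17/2], descend [6, 12]
      N6 x:[8,31/2] y:[-1,13/2] z:[19/3,40/3] -> miss, prune
      N12 x:[5/2,10] y:[3/2,17/2] z:[19/3,29/3] -> hit [19/3,17/2] leaf, test {P7(miss), P9(miss)}

Visited [0, 4, 5, 8, 10, 6, 12]. Tests: 7 box, 1 leaf. Nearest: miss.

== RESULT ==
7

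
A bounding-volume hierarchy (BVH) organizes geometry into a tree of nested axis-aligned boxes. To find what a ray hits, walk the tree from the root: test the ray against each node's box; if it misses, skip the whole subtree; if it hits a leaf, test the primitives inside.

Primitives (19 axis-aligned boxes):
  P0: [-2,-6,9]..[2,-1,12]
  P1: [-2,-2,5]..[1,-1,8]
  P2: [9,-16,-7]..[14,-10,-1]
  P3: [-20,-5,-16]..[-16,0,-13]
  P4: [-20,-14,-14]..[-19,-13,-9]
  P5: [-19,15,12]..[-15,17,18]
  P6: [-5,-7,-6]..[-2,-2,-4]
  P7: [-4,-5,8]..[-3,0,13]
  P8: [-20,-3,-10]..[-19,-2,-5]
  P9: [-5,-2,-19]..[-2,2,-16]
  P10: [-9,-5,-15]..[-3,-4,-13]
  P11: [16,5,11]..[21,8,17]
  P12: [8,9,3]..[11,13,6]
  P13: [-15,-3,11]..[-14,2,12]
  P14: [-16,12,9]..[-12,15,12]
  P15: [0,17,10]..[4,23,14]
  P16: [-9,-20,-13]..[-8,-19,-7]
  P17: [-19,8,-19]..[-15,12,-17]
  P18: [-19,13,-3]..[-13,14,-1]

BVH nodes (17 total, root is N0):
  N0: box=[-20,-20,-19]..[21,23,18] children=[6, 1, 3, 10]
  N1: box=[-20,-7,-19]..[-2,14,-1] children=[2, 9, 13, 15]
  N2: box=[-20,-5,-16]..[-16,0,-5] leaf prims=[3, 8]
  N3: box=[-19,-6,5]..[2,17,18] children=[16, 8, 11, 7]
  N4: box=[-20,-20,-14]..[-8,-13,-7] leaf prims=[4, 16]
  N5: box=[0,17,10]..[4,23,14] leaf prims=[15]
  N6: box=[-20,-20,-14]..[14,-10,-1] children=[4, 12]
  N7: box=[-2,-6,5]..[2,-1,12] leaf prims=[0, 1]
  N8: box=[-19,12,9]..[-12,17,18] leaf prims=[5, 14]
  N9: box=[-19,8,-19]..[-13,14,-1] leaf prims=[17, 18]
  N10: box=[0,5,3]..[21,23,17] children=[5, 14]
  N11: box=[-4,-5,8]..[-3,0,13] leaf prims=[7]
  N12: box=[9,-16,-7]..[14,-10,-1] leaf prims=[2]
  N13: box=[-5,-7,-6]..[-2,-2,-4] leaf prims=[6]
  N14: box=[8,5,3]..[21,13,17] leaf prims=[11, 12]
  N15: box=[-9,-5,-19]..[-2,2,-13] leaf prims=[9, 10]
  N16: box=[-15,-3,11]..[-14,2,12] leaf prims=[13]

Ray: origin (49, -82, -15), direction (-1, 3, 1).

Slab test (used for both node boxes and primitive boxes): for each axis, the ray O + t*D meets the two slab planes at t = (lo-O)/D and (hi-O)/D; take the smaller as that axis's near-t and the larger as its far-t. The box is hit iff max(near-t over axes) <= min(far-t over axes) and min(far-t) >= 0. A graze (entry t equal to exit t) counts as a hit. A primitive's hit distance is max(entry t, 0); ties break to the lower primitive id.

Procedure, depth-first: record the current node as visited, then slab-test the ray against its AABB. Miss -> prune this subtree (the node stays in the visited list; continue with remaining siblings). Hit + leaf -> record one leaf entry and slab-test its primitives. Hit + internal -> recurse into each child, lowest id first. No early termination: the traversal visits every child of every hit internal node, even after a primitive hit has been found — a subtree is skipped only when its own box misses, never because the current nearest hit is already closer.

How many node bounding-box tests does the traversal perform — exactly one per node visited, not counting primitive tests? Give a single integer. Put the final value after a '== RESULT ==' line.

Traverse from the root:
N0 x:[28,69] y:[62/3,35] z:[-4,33] -> hit [28,33], descend [1, 3, 6, 10]
  N1 x:[51,69] y:[25,32] z:[-4,14] -> miss, prune
  N3 x:[47,68] y:[76/3,33] z:[20,33] -> miss, prune
  N6 x:[35,69] y:[62/3,24] z:[1,14] -> miss, prune
  N10 x:[28,49] y:[29,35] z:[18,32] -> hit [29,32], descend [5, 14]
    N5 x:[45,49] y:[33,35] z:[25,29] -> miss, prune
    N14 x:[28,41] y:[29,95/3] z:[18,32] -> hit [29,95/3] leaf, test {P11@t=29, P12(miss)}

order=[0, 1, 3, 6, 10, 5, 14]  |boxes|=7  |leaves|=1  hit=P11

== RESULT ==
7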